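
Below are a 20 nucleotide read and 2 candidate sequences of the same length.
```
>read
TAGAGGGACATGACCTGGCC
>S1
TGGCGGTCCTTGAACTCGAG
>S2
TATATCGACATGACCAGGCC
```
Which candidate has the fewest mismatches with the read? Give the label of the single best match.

S1 differs at 9 positions; S2 differs at 4 positions. The closest is S2.

S2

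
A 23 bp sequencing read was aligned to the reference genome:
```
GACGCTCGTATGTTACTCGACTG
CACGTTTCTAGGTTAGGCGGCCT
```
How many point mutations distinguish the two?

10

Comparing position by position, 10 positions differ: 1 (G/C), 5 (C/T), 7 (C/T), 8 (G/C), 11 (T/G), 16 (C/G), 17 (T/G), 20 (A/G), 22 (T/C), 23 (G/T).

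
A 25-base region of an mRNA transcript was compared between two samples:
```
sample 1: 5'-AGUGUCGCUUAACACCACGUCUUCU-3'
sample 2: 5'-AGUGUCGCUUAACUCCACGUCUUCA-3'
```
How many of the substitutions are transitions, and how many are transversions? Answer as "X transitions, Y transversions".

0 transitions, 2 transversions

Transitions (purine↔purine or pyrimidine↔pyrimidine): none.
Transversions (purine↔pyrimidine): 14 A→U, 25 U→A.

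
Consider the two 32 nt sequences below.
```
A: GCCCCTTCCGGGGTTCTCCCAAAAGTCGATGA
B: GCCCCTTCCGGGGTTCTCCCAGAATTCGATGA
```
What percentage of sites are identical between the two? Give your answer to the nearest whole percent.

94%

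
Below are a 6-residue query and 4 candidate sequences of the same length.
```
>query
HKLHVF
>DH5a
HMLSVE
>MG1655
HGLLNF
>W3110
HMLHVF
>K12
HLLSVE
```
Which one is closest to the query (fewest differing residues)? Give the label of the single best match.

DH5a differs at 3 residues; MG1655 differs at 3 residues; W3110 differs at 1 residue; K12 differs at 3 residues. The closest is W3110.

W3110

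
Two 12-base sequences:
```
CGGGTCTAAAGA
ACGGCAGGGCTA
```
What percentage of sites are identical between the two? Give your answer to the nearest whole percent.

25%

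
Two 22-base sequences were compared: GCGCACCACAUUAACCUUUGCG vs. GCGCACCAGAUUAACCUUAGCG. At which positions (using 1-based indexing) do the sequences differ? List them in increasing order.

9, 19

Differences at position 9 (C→G), position 19 (U→A).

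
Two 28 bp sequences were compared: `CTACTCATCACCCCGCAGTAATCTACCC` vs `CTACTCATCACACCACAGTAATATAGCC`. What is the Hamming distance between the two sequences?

The sequences differ at positions 12, 15, 23, 26 (1-based) — 4 in total.

4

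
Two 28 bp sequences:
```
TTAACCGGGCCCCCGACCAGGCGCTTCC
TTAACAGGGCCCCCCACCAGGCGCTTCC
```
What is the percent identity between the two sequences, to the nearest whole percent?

2 positions differ (6, 15), so 26 of 28 match: 26/28 = 92.86%.

93%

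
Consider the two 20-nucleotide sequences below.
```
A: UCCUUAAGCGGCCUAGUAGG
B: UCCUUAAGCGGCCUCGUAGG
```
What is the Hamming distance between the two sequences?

1

Comparing position by position, 1 base differs: 15 (A/C).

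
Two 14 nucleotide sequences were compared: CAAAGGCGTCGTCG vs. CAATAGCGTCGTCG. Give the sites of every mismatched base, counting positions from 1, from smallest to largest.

Scanning 1-based: 4: A/T; 5: G/A.

4, 5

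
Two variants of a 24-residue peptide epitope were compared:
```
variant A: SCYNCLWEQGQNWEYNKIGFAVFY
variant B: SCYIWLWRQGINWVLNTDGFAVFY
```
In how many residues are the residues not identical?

8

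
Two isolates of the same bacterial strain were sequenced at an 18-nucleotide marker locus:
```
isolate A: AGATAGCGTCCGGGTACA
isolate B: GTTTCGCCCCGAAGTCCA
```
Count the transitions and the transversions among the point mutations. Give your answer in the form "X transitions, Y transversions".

Mismatches (1-based):
base 1: A→G (purine→purine, transition)
base 2: G→T (purine→pyrimidine, transversion)
base 3: A→T (purine→pyrimidine, transversion)
base 5: A→C (purine→pyrimidine, transversion)
base 8: G→C (purine→pyrimidine, transversion)
base 9: T→C (pyrimidine→pyrimidine, transition)
base 11: C→G (pyrimidine→purine, transversion)
base 12: G→A (purine→purine, transition)
base 13: G→A (purine→purine, transition)
base 16: A→C (purine→pyrimidine, transversion)

4 transitions, 6 transversions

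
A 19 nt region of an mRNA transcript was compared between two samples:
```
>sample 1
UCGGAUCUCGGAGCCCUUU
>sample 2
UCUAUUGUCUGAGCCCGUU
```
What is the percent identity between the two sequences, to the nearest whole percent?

68%

Mismatches at positions 3, 4, 5, 7, 10, 17 (1-based): 6 of 19.
Identical positions: 13/19 = 68.42% → 68%.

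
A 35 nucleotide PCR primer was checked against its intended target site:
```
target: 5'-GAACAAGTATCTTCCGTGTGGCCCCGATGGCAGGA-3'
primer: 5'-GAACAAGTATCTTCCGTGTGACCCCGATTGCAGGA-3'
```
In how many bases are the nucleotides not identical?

The sequences differ at bases 21, 29 (1-based) — 2 in total.

2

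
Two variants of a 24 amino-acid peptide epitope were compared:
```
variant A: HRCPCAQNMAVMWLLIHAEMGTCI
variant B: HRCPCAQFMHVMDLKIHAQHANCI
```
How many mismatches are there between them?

The sequences differ at positions 8, 10, 13, 15, 19, 20, 21, 22 (1-based) — 8 in total.

8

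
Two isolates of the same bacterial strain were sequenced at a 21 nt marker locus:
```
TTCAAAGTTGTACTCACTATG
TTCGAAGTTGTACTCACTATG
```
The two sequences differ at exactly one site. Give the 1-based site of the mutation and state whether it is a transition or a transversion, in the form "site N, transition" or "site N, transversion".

site 4, transition

The sequences differ only at site 4: A→G (purine→purine), a transition.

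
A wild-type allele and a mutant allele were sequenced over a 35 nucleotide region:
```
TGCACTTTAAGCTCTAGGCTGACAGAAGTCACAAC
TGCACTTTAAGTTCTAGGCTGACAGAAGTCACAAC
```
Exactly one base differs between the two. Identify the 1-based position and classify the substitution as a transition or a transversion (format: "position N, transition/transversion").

The sequences differ only at position 12: C→T (pyrimidine→pyrimidine), a transition.

position 12, transition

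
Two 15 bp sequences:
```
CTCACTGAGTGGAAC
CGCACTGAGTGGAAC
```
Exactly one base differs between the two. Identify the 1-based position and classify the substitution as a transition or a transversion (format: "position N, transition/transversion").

The sequences differ only at position 2: T→G (pyrimidine→purine), a transversion.

position 2, transversion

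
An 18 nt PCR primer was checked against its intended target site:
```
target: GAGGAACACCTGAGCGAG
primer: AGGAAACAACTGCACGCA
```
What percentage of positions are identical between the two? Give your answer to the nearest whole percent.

56%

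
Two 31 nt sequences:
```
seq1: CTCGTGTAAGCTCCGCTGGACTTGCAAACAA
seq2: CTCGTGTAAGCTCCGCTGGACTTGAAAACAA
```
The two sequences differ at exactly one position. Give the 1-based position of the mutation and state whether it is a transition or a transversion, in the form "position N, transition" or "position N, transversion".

Position 25 changes C→A. C is a pyrimidine and A is a purine, so this is a transversion.

position 25, transversion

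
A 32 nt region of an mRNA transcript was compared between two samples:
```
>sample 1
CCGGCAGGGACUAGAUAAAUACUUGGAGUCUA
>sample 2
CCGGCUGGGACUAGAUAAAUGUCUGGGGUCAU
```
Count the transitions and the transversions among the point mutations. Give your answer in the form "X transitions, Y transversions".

Mismatches (1-based):
site 6: A→U (purine→pyrimidine, transversion)
site 21: A→G (purine→purine, transition)
site 22: C→U (pyrimidine→pyrimidine, transition)
site 23: U→C (pyrimidine→pyrimidine, transition)
site 27: A→G (purine→purine, transition)
site 31: U→A (pyrimidine→purine, transversion)
site 32: A→U (purine→pyrimidine, transversion)

4 transitions, 3 transversions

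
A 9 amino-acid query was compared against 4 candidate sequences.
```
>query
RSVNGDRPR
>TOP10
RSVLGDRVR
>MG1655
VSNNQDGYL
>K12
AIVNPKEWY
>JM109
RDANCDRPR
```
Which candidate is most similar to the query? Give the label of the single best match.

TOP10

TOP10 differs at 2 residues; MG1655 differs at 6 residues; K12 differs at 7 residues; JM109 differs at 3 residues. The closest is TOP10.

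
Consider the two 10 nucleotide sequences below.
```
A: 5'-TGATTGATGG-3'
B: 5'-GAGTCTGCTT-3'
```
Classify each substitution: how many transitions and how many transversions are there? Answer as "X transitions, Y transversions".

5 transitions, 4 transversions

Transitions (purine↔purine or pyrimidine↔pyrimidine): 2 G→A, 3 A→G, 5 T→C, 7 A→G, 8 T→C.
Transversions (purine↔pyrimidine): 1 T→G, 6 G→T, 9 G→T, 10 G→T.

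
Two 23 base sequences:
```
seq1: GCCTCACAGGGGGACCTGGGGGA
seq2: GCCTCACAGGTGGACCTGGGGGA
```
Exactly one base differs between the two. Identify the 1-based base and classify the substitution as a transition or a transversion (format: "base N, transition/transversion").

base 11, transversion

Base 11 changes G→T. G is a purine and T is a pyrimidine, so this is a transversion.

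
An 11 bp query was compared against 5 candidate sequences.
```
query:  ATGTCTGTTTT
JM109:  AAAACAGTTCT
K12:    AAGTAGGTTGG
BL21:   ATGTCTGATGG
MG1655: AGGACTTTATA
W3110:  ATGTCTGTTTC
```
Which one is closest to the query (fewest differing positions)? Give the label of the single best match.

Hamming distances to query — JM109: 5; K12: 5; BL21: 3; MG1655: 5; W3110: 1.
Smallest is W3110 with 1 mismatch.

W3110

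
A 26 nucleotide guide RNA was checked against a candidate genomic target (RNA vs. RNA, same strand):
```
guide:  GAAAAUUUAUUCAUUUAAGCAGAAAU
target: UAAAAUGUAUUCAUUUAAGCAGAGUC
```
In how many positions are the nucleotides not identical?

The sequences differ at positions 1, 7, 24, 25, 26 (1-based) — 5 in total.

5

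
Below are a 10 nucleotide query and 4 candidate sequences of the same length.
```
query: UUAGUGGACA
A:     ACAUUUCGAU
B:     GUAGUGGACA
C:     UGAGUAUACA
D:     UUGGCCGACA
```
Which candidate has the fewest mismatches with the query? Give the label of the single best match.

Hamming distances to query — A: 8; B: 1; C: 3; D: 3.
Smallest is B with 1 mismatch.

B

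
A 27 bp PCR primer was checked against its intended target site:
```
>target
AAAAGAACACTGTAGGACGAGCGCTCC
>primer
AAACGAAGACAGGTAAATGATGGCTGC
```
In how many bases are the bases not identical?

11

Comparing position by position, 11 bases differ: 4 (A/C), 8 (C/G), 11 (T/A), 13 (T/G), 14 (A/T), 15 (G/A), 16 (G/A), 18 (C/T), 21 (G/T), 22 (C/G), 26 (C/G).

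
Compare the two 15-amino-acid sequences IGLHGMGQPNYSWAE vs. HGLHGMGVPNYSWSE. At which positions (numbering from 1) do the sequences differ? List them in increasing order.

Differences at position 1 (I→H), position 8 (Q→V), position 14 (A→S).

1, 8, 14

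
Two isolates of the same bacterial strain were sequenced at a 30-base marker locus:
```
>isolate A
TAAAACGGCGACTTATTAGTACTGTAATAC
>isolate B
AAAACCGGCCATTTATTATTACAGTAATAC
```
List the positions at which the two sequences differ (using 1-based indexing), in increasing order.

Differences at position 1 (T→A), position 5 (A→C), position 10 (G→C), position 12 (C→T), position 19 (G→T), position 23 (T→A).

1, 5, 10, 12, 19, 23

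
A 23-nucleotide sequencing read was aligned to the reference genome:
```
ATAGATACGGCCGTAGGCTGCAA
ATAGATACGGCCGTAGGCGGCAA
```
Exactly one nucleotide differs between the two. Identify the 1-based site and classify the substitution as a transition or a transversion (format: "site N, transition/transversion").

site 19, transversion

The sequences differ only at site 19: T→G (pyrimidine→purine), a transversion.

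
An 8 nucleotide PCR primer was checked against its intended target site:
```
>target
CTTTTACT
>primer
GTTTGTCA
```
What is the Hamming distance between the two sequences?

Mismatches (1-based): position 1: C→G; position 5: T→G; position 6: A→T; position 8: T→A.

4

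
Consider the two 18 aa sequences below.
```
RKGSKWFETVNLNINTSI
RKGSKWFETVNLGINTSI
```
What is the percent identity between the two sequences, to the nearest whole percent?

94%

Mismatch at position 13 (1-based): 1 of 18.
Identical positions: 17/18 = 94.44% → 94%.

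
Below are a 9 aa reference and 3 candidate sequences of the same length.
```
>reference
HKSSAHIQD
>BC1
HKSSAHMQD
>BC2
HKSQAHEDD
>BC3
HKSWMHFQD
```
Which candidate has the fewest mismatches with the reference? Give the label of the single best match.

Hamming distances to reference — BC1: 1; BC2: 3; BC3: 3.
Smallest is BC1 with 1 mismatch.

BC1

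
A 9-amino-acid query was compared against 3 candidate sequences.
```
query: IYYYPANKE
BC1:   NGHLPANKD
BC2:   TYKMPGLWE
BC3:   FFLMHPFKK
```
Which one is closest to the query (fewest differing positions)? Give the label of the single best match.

BC1

BC1 differs at 5 positions; BC2 differs at 6 positions; BC3 differs at 8 positions. The closest is BC1.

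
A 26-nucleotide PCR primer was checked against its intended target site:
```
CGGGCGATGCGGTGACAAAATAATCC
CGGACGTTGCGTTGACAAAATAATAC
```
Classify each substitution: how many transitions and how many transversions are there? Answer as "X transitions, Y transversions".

1 transition, 3 transversions

Transitions (purine↔purine or pyrimidine↔pyrimidine): 4 G→A.
Transversions (purine↔pyrimidine): 7 A→T, 12 G→T, 25 C→A.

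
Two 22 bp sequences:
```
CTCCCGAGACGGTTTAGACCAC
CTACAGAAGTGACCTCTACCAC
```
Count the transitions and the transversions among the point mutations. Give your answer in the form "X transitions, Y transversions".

6 transitions, 4 transversions

Mismatches (1-based):
base 3: C→A (pyrimidine→purine, transversion)
base 5: C→A (pyrimidine→purine, transversion)
base 8: G→A (purine→purine, transition)
base 9: A→G (purine→purine, transition)
base 10: C→T (pyrimidine→pyrimidine, transition)
base 12: G→A (purine→purine, transition)
base 13: T→C (pyrimidine→pyrimidine, transition)
base 14: T→C (pyrimidine→pyrimidine, transition)
base 16: A→C (purine→pyrimidine, transversion)
base 17: G→T (purine→pyrimidine, transversion)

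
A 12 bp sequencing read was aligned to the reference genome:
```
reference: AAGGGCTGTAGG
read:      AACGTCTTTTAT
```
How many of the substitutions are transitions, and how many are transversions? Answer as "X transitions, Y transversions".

1 transition, 5 transversions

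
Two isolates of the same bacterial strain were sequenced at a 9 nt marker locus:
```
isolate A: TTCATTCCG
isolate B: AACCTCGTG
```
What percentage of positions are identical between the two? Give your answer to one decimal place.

33.3%

6 positions differ (1, 2, 4, 6, 7, 8), so 3 of 9 match: 3/9 = 33.33%.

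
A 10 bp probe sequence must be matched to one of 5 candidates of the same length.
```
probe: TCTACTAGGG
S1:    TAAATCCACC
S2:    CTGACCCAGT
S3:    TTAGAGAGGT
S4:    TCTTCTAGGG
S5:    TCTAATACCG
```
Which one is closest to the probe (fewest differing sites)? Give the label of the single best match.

S1 differs at 8 sites; S2 differs at 7 sites; S3 differs at 6 sites; S4 differs at 1 site; S5 differs at 3 sites. The closest is S4.

S4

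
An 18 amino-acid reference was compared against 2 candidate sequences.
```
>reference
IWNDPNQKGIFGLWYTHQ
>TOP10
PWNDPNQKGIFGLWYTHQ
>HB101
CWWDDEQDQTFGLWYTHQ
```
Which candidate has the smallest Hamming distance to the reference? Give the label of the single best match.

Hamming distances to reference — TOP10: 1; HB101: 7.
Smallest is TOP10 with 1 mismatch.

TOP10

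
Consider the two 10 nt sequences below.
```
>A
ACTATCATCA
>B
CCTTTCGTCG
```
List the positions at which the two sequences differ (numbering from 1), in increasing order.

1, 4, 7, 10

Differences at position 1 (A→C), position 4 (A→T), position 7 (A→G), position 10 (A→G).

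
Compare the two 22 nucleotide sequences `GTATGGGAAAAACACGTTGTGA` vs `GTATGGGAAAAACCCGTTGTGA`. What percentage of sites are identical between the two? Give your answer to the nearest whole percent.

Mismatch at position 14 (1-based): 1 of 22.
Identical positions: 21/22 = 95.45% → 95%.

95%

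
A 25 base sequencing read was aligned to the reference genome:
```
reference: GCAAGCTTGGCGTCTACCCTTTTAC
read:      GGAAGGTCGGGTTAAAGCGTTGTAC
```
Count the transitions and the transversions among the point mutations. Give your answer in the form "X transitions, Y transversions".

Transitions (purine↔purine or pyrimidine↔pyrimidine): 8 T→C.
Transversions (purine↔pyrimidine): 2 C→G, 6 C→G, 11 C→G, 12 G→T, 14 C→A, 15 T→A, 17 C→G, 19 C→G, 22 T→G.

1 transition, 9 transversions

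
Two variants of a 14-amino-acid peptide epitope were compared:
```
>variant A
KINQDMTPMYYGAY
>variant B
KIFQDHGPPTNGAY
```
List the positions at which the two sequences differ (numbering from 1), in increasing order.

3, 6, 7, 9, 10, 11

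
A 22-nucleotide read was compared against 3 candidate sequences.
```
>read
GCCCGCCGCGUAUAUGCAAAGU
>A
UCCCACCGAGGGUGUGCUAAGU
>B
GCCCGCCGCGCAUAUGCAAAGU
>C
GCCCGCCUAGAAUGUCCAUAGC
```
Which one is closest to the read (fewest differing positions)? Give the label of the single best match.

B

A differs at 7 positions; B differs at 1 position; C differs at 7 positions. The closest is B.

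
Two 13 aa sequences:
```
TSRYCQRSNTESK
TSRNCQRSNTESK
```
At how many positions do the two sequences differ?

1

Mismatches (1-based): position 4: Y→N.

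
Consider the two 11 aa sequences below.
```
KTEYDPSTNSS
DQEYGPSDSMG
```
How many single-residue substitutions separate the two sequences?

Comparing position by position, 7 positions differ: 1 (K/D), 2 (T/Q), 5 (D/G), 8 (T/D), 9 (N/S), 10 (S/M), 11 (S/G).

7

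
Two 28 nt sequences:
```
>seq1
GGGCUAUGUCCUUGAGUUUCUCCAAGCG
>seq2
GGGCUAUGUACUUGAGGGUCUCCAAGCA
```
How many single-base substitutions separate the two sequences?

4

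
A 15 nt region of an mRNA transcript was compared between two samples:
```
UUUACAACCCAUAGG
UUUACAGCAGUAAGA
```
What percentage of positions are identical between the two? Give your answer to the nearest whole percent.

60%

6 positions differ (7, 9, 10, 11, 12, 15), so 9 of 15 match: 9/15 = 60%.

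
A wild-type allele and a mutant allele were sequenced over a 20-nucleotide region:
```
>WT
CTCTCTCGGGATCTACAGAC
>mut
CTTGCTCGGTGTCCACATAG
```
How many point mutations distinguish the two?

Comparing position by position, 7 sites differ: 3 (C/T), 4 (T/G), 10 (G/T), 11 (A/G), 14 (T/C), 18 (G/T), 20 (C/G).

7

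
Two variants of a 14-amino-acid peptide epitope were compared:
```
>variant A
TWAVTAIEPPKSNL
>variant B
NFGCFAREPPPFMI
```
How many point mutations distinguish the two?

Comparing position by position, 10 residues differ: 1 (T/N), 2 (W/F), 3 (A/G), 4 (V/C), 5 (T/F), 7 (I/R), 11 (K/P), 12 (S/F), 13 (N/M), 14 (L/I).

10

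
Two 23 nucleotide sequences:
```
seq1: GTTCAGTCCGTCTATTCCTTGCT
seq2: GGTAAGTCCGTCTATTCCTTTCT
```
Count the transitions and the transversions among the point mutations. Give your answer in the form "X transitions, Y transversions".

0 transitions, 3 transversions

Mismatches (1-based):
position 2: T→G (pyrimidine→purine, transversion)
position 4: C→A (pyrimidine→purine, transversion)
position 21: G→T (purine→pyrimidine, transversion)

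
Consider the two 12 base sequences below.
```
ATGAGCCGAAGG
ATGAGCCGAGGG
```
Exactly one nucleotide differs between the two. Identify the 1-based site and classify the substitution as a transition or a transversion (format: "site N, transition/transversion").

Site 10 changes A→G. A is a purine and G is a purine, so this is a transition.

site 10, transition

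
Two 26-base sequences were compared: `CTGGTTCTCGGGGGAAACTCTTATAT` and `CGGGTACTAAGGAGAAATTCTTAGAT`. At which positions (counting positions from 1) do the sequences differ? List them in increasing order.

Differences at position 2 (T→G), position 6 (T→A), position 9 (C→A), position 10 (G→A), position 13 (G→A), position 18 (C→T), position 24 (T→G).

2, 6, 9, 10, 13, 18, 24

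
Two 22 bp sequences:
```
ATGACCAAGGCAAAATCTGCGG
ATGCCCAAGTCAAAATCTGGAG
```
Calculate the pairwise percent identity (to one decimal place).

81.8%

4 positions differ (4, 10, 20, 21), so 18 of 22 match: 18/22 = 81.82%.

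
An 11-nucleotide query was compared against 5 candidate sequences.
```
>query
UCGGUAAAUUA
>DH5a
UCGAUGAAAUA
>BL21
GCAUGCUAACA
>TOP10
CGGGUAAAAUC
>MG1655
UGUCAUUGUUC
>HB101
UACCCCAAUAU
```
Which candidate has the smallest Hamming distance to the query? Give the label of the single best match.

DH5a

Hamming distances to query — DH5a: 3; BL21: 8; TOP10: 4; MG1655: 8; HB101: 7.
Smallest is DH5a with 3 mismatches.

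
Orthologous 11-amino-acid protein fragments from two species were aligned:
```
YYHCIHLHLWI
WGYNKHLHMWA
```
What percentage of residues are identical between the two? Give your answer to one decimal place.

36.4%

7 positions differ (1, 2, 3, 4, 5, 9, 11), so 4 of 11 match: 4/11 = 36.36%.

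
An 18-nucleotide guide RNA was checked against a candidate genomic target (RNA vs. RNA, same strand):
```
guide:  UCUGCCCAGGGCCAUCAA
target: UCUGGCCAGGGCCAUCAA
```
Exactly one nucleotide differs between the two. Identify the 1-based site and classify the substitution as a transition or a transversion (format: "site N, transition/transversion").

site 5, transversion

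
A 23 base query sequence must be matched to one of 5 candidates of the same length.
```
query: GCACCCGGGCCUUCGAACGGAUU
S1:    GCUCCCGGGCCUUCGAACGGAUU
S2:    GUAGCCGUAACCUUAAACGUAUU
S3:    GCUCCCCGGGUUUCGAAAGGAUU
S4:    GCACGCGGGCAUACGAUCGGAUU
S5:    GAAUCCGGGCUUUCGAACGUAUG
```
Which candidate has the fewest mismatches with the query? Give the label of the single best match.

S1

Hamming distances to query — S1: 1; S2: 9; S3: 5; S4: 4; S5: 5.
Smallest is S1 with 1 mismatch.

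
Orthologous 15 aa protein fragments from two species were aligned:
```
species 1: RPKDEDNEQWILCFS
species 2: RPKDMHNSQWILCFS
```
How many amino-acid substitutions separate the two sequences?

The sequences differ at positions 5, 6, 8 (1-based) — 3 in total.

3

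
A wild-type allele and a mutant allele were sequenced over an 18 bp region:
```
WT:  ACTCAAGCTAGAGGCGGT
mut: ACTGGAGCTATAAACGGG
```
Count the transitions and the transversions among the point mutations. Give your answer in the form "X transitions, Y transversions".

Transitions (purine↔purine or pyrimidine↔pyrimidine): 5 A→G, 13 G→A, 14 G→A.
Transversions (purine↔pyrimidine): 4 C→G, 11 G→T, 18 T→G.

3 transitions, 3 transversions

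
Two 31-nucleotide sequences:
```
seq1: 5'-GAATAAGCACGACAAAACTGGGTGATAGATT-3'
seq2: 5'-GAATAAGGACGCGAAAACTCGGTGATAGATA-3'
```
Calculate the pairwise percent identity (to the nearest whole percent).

Mismatches at positions 8, 12, 13, 20, 31 (1-based): 5 of 31.
Identical positions: 26/31 = 83.87% → 84%.

84%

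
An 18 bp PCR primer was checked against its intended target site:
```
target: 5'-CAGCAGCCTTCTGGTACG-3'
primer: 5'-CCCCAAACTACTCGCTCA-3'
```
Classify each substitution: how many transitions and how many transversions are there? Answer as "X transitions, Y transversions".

Mismatches (1-based):
position 2: A→C (purine→pyrimidine, transversion)
position 3: G→C (purine→pyrimidine, transversion)
position 6: G→A (purine→purine, transition)
position 7: C→A (pyrimidine→purine, transversion)
position 10: T→A (pyrimidine→purine, transversion)
position 13: G→C (purine→pyrimidine, transversion)
position 15: T→C (pyrimidine→pyrimidine, transition)
position 16: A→T (purine→pyrimidine, transversion)
position 18: G→A (purine→purine, transition)

3 transitions, 6 transversions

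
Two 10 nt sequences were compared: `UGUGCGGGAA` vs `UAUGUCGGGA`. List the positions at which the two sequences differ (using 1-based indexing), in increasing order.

Differences at position 2 (G→A), position 5 (C→U), position 6 (G→C), position 9 (A→G).

2, 5, 6, 9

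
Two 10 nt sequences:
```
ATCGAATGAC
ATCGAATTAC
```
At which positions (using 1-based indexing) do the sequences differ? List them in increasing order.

Differences at position 8 (G→T).

8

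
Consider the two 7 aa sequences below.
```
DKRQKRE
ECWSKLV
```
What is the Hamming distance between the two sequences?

6

Comparing position by position, 6 positions differ: 1 (D/E), 2 (K/C), 3 (R/W), 4 (Q/S), 6 (R/L), 7 (E/V).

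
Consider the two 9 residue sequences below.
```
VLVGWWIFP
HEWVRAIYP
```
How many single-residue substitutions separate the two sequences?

7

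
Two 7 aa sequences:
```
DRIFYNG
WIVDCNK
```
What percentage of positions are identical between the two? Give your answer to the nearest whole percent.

14%

Mismatches at positions 1, 2, 3, 4, 5, 7 (1-based): 6 of 7.
Identical positions: 1/7 = 14.29% → 14%.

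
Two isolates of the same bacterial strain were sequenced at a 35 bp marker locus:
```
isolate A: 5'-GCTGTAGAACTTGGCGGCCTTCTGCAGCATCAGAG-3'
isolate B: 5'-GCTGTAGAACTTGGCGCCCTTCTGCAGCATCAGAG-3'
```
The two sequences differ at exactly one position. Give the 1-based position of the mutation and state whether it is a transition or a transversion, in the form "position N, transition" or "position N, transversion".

position 17, transversion

Position 17 changes G→C. G is a purine and C is a pyrimidine, so this is a transversion.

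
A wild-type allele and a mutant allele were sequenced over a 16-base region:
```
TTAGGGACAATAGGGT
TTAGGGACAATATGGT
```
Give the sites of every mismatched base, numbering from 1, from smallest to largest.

Scanning 1-based: 13: G/T.

13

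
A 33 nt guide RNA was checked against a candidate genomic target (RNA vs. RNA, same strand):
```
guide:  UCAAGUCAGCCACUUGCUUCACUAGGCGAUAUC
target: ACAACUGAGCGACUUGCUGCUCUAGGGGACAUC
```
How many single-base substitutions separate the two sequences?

Comparing position by position, 8 sites differ: 1 (U/A), 5 (G/C), 7 (C/G), 11 (C/G), 19 (U/G), 21 (A/U), 27 (C/G), 30 (U/C).

8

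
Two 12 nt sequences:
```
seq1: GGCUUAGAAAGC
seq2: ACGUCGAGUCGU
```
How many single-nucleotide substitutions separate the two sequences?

The sequences differ at sites 1, 2, 3, 5, 6, 7, 8, 9, 10, 12 (1-based) — 10 in total.

10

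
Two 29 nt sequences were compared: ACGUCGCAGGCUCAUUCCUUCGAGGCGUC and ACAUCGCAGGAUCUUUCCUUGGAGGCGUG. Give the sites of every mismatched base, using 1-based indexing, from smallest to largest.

3, 11, 14, 21, 29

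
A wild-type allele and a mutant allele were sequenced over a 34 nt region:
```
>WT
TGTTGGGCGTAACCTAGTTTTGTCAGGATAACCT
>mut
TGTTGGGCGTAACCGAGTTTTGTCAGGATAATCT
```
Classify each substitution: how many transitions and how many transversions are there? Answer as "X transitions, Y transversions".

1 transition, 1 transversion

Mismatches (1-based):
site 15: T→G (pyrimidine→purine, transversion)
site 32: C→T (pyrimidine→pyrimidine, transition)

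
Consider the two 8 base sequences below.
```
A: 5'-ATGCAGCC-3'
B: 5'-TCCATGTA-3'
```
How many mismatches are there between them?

The sequences differ at positions 1, 2, 3, 4, 5, 7, 8 (1-based) — 7 in total.

7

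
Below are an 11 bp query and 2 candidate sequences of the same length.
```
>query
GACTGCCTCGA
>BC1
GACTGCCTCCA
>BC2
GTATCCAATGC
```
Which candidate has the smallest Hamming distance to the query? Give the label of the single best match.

Hamming distances to query — BC1: 1; BC2: 7.
Smallest is BC1 with 1 mismatch.

BC1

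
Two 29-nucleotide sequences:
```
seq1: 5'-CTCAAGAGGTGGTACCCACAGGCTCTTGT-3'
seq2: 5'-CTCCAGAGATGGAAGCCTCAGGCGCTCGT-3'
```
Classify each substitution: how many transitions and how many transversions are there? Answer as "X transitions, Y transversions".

Transitions (purine↔purine or pyrimidine↔pyrimidine): 9 G→A, 27 T→C.
Transversions (purine↔pyrimidine): 4 A→C, 13 T→A, 15 C→G, 18 A→T, 24 T→G.

2 transitions, 5 transversions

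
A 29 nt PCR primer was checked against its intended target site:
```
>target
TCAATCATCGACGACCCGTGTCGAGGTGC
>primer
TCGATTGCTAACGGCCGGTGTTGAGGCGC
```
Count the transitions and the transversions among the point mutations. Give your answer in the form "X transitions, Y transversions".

Transitions (purine↔purine or pyrimidine↔pyrimidine): 3 A→G, 6 C→T, 7 A→G, 8 T→C, 9 C→T, 10 G→A, 14 A→G, 22 C→T, 27 T→C.
Transversions (purine↔pyrimidine): 17 C→G.

9 transitions, 1 transversion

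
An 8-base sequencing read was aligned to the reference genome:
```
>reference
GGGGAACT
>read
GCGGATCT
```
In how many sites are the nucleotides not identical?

2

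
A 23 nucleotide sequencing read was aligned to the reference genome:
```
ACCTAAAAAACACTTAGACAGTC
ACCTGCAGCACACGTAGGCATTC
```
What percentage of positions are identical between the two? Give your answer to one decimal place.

Mismatches at positions 5, 6, 8, 9, 14, 18, 21 (1-based): 7 of 23.
Identical positions: 16/23 = 69.57% → 69.6%.

69.6%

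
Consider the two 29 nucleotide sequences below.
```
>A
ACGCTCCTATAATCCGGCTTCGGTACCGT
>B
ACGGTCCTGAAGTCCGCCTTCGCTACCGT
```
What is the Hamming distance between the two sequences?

Comparing position by position, 6 positions differ: 4 (C/G), 9 (A/G), 10 (T/A), 12 (A/G), 17 (G/C), 23 (G/C).

6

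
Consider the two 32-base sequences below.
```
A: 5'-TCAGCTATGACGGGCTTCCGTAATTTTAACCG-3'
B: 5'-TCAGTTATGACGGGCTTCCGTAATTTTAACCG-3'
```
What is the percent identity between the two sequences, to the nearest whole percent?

Mismatch at position 5 (1-based): 1 of 32.
Identical positions: 31/32 = 96.88% → 97%.

97%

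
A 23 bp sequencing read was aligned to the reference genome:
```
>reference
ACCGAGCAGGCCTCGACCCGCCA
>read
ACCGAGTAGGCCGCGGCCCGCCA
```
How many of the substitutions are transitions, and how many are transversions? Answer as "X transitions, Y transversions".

Transitions (purine↔purine or pyrimidine↔pyrimidine): 7 C→T, 16 A→G.
Transversions (purine↔pyrimidine): 13 T→G.

2 transitions, 1 transversion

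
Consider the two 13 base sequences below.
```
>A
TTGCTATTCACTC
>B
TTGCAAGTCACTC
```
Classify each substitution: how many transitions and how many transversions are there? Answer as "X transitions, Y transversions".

0 transitions, 2 transversions

Transitions (purine↔purine or pyrimidine↔pyrimidine): none.
Transversions (purine↔pyrimidine): 5 T→A, 7 T→G.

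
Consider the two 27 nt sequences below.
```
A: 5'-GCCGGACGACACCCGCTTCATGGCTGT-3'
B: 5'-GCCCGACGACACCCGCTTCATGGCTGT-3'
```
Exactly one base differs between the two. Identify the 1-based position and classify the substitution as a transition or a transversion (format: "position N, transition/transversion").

Position 4 changes G→C. G is a purine and C is a pyrimidine, so this is a transversion.

position 4, transversion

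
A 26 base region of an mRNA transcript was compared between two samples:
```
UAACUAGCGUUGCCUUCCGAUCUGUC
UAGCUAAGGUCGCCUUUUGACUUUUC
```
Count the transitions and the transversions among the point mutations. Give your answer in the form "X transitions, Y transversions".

7 transitions, 2 transversions

Transitions (purine↔purine or pyrimidine↔pyrimidine): 3 A→G, 7 G→A, 11 U→C, 17 C→U, 18 C→U, 21 U→C, 22 C→U.
Transversions (purine↔pyrimidine): 8 C→G, 24 G→U.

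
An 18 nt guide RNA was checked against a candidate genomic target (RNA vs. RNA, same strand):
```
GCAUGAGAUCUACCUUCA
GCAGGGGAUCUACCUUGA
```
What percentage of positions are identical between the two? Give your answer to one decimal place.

Mismatches at positions 4, 6, 17 (1-based): 3 of 18.
Identical positions: 15/18 = 83.33% → 83.3%.

83.3%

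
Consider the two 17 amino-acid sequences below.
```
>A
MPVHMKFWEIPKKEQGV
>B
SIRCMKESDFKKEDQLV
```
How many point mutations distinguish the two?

12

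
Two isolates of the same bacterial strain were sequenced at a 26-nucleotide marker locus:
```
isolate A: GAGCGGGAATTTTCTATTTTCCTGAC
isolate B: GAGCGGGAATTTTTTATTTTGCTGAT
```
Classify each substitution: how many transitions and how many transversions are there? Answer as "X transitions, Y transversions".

Transitions (purine↔purine or pyrimidine↔pyrimidine): 14 C→T, 26 C→T.
Transversions (purine↔pyrimidine): 21 C→G.

2 transitions, 1 transversion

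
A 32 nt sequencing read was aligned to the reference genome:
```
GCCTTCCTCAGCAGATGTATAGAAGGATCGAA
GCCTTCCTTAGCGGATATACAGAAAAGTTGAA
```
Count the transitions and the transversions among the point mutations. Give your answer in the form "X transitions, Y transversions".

8 transitions, 0 transversions

Transitions (purine↔purine or pyrimidine↔pyrimidine): 9 C→T, 13 A→G, 17 G→A, 20 T→C, 25 G→A, 26 G→A, 27 A→G, 29 C→T.
Transversions (purine↔pyrimidine): none.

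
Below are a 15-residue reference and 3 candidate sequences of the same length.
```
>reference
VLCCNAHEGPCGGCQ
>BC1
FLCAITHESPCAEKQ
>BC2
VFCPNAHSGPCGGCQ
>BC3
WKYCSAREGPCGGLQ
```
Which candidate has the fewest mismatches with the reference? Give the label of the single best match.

Hamming distances to reference — BC1: 8; BC2: 3; BC3: 6.
Smallest is BC2 with 3 mismatches.

BC2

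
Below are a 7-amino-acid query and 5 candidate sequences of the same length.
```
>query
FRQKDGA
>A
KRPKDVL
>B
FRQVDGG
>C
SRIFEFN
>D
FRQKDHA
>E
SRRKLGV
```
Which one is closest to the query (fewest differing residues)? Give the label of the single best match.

D

Hamming distances to query — A: 4; B: 2; C: 6; D: 1; E: 4.
Smallest is D with 1 mismatch.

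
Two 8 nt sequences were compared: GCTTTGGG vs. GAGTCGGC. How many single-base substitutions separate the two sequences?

4

Mismatches (1-based): site 2: C→A; site 3: T→G; site 5: T→C; site 8: G→C.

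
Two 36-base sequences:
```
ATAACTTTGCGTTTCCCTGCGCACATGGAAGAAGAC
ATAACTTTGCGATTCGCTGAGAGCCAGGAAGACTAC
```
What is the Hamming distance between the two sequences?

9

The sequences differ at positions 12, 16, 20, 22, 23, 25, 26, 33, 34 (1-based) — 9 in total.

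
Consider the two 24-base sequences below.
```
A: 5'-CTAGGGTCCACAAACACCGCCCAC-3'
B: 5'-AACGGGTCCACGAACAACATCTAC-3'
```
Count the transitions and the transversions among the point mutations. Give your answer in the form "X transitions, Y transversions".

Mismatches (1-based):
base 1: C→A (pyrimidine→purine, transversion)
base 2: T→A (pyrimidine→purine, transversion)
base 3: A→C (purine→pyrimidine, transversion)
base 12: A→G (purine→purine, transition)
base 17: C→A (pyrimidine→purine, transversion)
base 19: G→A (purine→purine, transition)
base 20: C→T (pyrimidine→pyrimidine, transition)
base 22: C→T (pyrimidine→pyrimidine, transition)

4 transitions, 4 transversions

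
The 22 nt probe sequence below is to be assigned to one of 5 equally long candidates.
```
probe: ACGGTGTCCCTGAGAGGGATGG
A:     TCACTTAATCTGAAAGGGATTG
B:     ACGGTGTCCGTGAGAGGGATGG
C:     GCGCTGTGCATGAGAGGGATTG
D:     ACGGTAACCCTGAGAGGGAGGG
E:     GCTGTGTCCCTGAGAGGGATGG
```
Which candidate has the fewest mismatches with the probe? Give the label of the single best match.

B

A differs at 9 sites; B differs at 1 site; C differs at 5 sites; D differs at 3 sites; E differs at 2 sites. The closest is B.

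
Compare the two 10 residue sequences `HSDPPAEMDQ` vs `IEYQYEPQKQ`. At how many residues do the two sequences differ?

9

The sequences differ at residues 1, 2, 3, 4, 5, 6, 7, 8, 9 (1-based) — 9 in total.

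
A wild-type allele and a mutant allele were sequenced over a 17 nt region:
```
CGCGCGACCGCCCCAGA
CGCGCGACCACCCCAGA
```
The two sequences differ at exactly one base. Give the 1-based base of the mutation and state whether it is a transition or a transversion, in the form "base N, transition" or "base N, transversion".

base 10, transition

Base 10 changes G→A. G is a purine and A is a purine, so this is a transition.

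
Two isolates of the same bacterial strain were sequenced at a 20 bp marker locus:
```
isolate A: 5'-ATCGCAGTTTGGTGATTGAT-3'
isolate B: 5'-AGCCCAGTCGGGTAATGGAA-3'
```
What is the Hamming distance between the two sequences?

The sequences differ at bases 2, 4, 9, 10, 14, 17, 20 (1-based) — 7 in total.

7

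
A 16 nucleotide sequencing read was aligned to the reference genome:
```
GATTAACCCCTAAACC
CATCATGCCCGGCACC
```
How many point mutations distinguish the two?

Mismatches (1-based): position 1: G→C; position 4: T→C; position 6: A→T; position 7: C→G; position 11: T→G; position 12: A→G; position 13: A→C.

7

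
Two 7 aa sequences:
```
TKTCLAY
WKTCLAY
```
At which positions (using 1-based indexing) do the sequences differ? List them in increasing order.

1

Scanning 1-based: 1: T/W.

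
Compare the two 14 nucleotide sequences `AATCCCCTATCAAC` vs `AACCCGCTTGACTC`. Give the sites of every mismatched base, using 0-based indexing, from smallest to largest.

Differences at site 2 (T→C), site 5 (C→G), site 8 (A→T), site 9 (T→G), site 10 (C→A), site 11 (A→C), site 12 (A→T).

2, 5, 8, 9, 10, 11, 12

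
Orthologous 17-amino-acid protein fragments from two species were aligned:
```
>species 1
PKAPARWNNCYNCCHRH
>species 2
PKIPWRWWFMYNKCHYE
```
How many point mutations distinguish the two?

8

Comparing position by position, 8 positions differ: 3 (A/I), 5 (A/W), 8 (N/W), 9 (N/F), 10 (C/M), 13 (C/K), 16 (R/Y), 17 (H/E).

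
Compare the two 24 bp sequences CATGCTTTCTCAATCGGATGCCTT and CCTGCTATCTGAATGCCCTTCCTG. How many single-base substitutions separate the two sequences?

Comparing position by position, 9 sites differ: 2 (A/C), 7 (T/A), 11 (C/G), 15 (C/G), 16 (G/C), 17 (G/C), 18 (A/C), 20 (G/T), 24 (T/G).

9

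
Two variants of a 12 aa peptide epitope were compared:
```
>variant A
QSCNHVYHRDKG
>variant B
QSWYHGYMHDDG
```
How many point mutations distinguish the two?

Comparing position by position, 6 residues differ: 3 (C/W), 4 (N/Y), 6 (V/G), 8 (H/M), 9 (R/H), 11 (K/D).

6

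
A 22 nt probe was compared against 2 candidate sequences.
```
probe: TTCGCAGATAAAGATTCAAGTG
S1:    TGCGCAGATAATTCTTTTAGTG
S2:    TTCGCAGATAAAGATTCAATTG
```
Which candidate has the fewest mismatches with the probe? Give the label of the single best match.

S1 differs at 6 positions; S2 differs at 1 position. The closest is S2.

S2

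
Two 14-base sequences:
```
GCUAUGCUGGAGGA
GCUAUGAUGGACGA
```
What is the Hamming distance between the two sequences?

The sequences differ at sites 7, 12 (1-based) — 2 in total.

2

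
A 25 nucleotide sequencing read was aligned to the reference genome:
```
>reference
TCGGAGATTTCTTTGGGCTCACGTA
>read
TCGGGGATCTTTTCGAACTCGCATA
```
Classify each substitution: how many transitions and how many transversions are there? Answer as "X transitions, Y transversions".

Mismatches (1-based):
base 5: A→G (purine→purine, transition)
base 9: T→C (pyrimidine→pyrimidine, transition)
base 11: C→T (pyrimidine→pyrimidine, transition)
base 14: T→C (pyrimidine→pyrimidine, transition)
base 16: G→A (purine→purine, transition)
base 17: G→A (purine→purine, transition)
base 21: A→G (purine→purine, transition)
base 23: G→A (purine→purine, transition)

8 transitions, 0 transversions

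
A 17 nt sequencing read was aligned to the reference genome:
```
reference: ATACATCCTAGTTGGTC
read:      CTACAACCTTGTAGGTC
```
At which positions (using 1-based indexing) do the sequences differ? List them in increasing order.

Scanning 1-based: 1: A/C; 6: T/A; 10: A/T; 13: T/A.

1, 6, 10, 13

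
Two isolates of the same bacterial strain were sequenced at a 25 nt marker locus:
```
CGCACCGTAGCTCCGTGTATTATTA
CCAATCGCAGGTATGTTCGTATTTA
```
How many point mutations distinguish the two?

12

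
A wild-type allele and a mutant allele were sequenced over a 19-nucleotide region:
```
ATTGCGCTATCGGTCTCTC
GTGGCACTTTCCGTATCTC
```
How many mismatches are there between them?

6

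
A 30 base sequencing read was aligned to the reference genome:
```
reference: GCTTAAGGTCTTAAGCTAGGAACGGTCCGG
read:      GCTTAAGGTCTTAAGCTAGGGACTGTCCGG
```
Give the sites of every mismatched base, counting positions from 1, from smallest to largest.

21, 24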